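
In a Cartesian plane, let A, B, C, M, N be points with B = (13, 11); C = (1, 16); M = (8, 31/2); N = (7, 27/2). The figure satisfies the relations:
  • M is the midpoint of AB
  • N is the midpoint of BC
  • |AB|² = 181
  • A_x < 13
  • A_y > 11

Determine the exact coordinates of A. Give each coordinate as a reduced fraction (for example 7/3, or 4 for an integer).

A = (3, 20)

1. A_x = 3  [A = 2·M−B = 2·(8, 31/2)−(13, 11)]
2. A_y = 20  [A = 2·M−B = 2·(8, 31/2)−(13, 11)]
   so A = (3, 20)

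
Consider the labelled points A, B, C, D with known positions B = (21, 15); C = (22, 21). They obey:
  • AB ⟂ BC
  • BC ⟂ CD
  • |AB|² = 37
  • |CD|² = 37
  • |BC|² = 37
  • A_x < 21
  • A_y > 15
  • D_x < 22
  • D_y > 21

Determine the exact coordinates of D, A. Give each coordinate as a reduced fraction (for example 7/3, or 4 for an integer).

1. D_x = 16  [[BC ⟂ CD ⇒ 1x+6y-148=0] ∩ [|D−(22, 21)|²=37]]
2. D_y = 22  [[BC ⟂ CD ⇒ 1x+6y-148=0] ∩ [|D−(22, 21)|²=37]]
   so D = (16, 22)
3. A_x = 15  [[AB ⟂ BC ⇒ -1x-6y+111=0] ∩ [|A−(21, 15)|²=37]]
4. A_y = 16  [[AB ⟂ BC ⇒ -1x-6y+111=0] ∩ [|A−(21, 15)|²=37]]
   so A = (15, 16)

D = (16, 22)
A = (15, 16)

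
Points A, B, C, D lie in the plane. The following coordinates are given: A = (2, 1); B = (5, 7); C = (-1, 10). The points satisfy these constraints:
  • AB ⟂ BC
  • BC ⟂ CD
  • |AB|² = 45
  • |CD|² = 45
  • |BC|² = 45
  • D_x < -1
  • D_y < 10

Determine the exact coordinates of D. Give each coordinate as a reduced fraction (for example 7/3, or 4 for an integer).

1. D_x = -4  [[BC ⟂ CD ⇒ -6x+3y-36=0] ∩ [|D−(-1, 10)|²=45]]
2. D_y = 4  [[BC ⟂ CD ⇒ -6x+3y-36=0] ∩ [|D−(-1, 10)|²=45]]
   so D = (-4, 4)

D = (-4, 4)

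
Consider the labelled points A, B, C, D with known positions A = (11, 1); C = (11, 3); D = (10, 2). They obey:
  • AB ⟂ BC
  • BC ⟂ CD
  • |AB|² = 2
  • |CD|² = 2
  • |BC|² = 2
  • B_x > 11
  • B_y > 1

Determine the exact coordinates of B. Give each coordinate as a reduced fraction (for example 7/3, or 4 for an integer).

B = (12, 2)

1. B_x = 12  [[BC ⟂ CD ⇒ 1x+1y-14=0] ∩ [|B−(11, 1)|²=2]]
2. B_y = 2  [[BC ⟂ CD ⇒ 1x+1y-14=0] ∩ [|B−(11, 1)|²=2]]
   so B = (12, 2)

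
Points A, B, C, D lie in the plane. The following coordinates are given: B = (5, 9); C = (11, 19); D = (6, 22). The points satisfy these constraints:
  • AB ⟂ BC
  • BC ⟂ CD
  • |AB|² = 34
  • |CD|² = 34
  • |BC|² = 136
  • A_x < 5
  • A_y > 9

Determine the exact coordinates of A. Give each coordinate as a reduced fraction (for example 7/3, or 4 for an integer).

1. A_x = 0  [[AB ⟂ BC ⇒ -6x-10y+120=0] ∩ [|A−(5, 9)|²=34]]
2. A_y = 12  [[AB ⟂ BC ⇒ -6x-10y+120=0] ∩ [|A−(5, 9)|²=34]]
   so A = (0, 12)

A = (0, 12)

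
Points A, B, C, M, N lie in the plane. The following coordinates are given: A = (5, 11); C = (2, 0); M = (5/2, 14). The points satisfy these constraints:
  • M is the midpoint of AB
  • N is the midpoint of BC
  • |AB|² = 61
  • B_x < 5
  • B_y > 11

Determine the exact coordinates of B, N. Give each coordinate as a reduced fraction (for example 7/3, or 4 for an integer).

B = (0, 17)
N = (1, 17/2)

1. B_x = 0  [B = 2·M−A = 2·(5/2, 14)−(5, 11)]
2. B_y = 17  [B = 2·M−A = 2·(5/2, 14)−(5, 11)]
   so B = (0, 17)
3. N_x = 1  [2·N = B+C = (0, 17)+(2, 0)]
4. N_y = 17/2  [2·N = B+C = (0, 17)+(2, 0)]
   so N = (1, 17/2)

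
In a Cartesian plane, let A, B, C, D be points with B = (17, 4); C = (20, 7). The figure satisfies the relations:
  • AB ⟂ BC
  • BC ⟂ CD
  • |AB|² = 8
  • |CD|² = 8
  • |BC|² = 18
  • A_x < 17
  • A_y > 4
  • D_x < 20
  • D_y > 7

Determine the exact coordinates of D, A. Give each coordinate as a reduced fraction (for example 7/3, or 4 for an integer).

1. D_x = 18  [[BC ⟂ CD ⇒ 3x+3y-81=0] ∩ [|D−(20, 7)|²=8]]
2. D_y = 9  [[BC ⟂ CD ⇒ 3x+3y-81=0] ∩ [|D−(20, 7)|²=8]]
   so D = (18, 9)
3. A_x = 15  [[AB ⟂ BC ⇒ -3x-3y+63=0] ∩ [|A−(17, 4)|²=8]]
4. A_y = 6  [[AB ⟂ BC ⇒ -3x-3y+63=0] ∩ [|A−(17, 4)|²=8]]
   so A = (15, 6)

D = (18, 9)
A = (15, 6)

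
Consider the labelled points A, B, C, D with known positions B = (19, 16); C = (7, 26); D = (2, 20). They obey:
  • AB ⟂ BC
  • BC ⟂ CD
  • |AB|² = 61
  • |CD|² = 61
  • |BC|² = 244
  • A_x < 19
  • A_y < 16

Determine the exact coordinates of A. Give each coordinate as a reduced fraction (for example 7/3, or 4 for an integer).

1. A_x = 14  [[AB ⟂ BC ⇒ 12x-10y-68=0] ∩ [|A−(19, 16)|²=61]]
2. A_y = 10  [[AB ⟂ BC ⇒ 12x-10y-68=0] ∩ [|A−(19, 16)|²=61]]
   so A = (14, 10)

A = (14, 10)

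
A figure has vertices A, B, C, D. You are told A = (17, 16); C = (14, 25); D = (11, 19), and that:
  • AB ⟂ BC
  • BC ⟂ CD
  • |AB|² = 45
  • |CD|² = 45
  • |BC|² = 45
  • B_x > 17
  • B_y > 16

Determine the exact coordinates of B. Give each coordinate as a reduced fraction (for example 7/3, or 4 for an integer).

1. B_x = 20  [[BC ⟂ CD ⇒ 3x+6y-192=0] ∩ [|B−(17, 16)|²=45]]
2. B_y = 22  [[BC ⟂ CD ⇒ 3x+6y-192=0] ∩ [|B−(17, 16)|²=45]]
   so B = (20, 22)

B = (20, 22)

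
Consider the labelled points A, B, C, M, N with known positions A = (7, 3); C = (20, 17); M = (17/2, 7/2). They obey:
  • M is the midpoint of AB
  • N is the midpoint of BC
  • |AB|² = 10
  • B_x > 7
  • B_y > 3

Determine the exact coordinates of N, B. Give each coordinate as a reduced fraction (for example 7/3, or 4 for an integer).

1. B_x = 10  [B = 2·M−A = 2·(17/2, 7/2)−(7, 3)]
2. B_y = 4  [B = 2·M−A = 2·(17/2, 7/2)−(7, 3)]
   so B = (10, 4)
3. N_x = 15  [2·N = B+C = (10, 4)+(20, 17)]
4. N_y = 21/2  [2·N = B+C = (10, 4)+(20, 17)]
   so N = (15, 21/2)

N = (15, 21/2)
B = (10, 4)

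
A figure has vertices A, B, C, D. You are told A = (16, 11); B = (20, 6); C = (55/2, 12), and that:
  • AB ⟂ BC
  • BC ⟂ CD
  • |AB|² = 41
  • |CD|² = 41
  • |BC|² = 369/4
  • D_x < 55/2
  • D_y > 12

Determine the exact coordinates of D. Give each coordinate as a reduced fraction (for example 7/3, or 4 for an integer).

D = (47/2, 17)

1. D_x = 47/2  [[BC ⟂ CD ⇒ 15/2x+6y-1113/4=0] ∩ [|D−(55/2, 12)|²=41]]
2. D_y = 17  [[BC ⟂ CD ⇒ 15/2x+6y-1113/4=0] ∩ [|D−(55/2, 12)|²=41]]
   so D = (47/2, 17)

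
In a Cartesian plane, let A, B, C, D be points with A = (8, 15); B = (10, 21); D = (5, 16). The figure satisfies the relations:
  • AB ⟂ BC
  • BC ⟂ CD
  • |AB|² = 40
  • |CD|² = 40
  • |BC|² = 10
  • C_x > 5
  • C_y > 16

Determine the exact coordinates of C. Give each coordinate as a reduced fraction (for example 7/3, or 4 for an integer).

1. C_x = 7  [[AB ⟂ BC ⇒ 2x+6y-146=0] ∩ [|C−(5, 16)|²=40]]
2. C_y = 22  [[AB ⟂ BC ⇒ 2x+6y-146=0] ∩ [|C−(5, 16)|²=40]]
   so C = (7, 22)

C = (7, 22)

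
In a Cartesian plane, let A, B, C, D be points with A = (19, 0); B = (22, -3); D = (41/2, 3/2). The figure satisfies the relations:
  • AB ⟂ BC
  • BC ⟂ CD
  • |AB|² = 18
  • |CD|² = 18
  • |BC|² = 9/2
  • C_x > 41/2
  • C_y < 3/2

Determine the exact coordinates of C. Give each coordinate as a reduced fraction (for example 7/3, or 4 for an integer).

1. C_x = 47/2  [[AB ⟂ BC ⇒ 3x-3y-75=0] ∩ [|C−(41/2, 3/2)|²=18]]
2. C_y = -3/2  [[AB ⟂ BC ⇒ 3x-3y-75=0] ∩ [|C−(41/2, 3/2)|²=18]]
   so C = (47/2, -3/2)

C = (47/2, -3/2)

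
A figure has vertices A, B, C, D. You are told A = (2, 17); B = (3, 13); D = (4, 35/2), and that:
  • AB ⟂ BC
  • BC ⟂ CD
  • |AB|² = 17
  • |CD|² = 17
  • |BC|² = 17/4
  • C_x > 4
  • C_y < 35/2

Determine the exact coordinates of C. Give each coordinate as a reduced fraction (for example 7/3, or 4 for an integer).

C = (5, 27/2)

1. C_x = 5  [[AB ⟂ BC ⇒ 1x-4y+49=0] ∩ [|C−(4, 35/2)|²=17]]
2. C_y = 27/2  [[AB ⟂ BC ⇒ 1x-4y+49=0] ∩ [|C−(4, 35/2)|²=17]]
   so C = (5, 27/2)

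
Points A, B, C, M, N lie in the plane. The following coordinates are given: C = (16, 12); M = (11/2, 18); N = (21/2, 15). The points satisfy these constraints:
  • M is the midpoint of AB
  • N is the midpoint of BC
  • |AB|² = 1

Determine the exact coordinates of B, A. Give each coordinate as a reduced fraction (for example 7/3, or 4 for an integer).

1. B_x = 5  [B = 2·N−C = 2·(21/2, 15)−(16, 12)]
2. B_y = 18  [B = 2·N−C = 2·(21/2, 15)−(16, 12)]
   so B = (5, 18)
3. A_x = 6  [A = 2·M−B = 2·(11/2, 18)−(5, 18)]
4. A_y = 18  [A = 2·M−B = 2·(11/2, 18)−(5, 18)]
   so A = (6, 18)

B = (5, 18)
A = (6, 18)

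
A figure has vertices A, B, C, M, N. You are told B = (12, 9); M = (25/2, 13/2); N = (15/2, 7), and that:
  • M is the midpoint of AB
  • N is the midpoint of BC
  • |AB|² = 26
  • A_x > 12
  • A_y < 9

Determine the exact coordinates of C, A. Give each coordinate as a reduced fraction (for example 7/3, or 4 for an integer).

C = (3, 5)
A = (13, 4)

1. A_x = 13  [A = 2·M−B = 2·(25/2, 13/2)−(12, 9)]
2. A_y = 4  [A = 2·M−B = 2·(25/2, 13/2)−(12, 9)]
   so A = (13, 4)
3. C_x = 3  [C = 2·N−B = 2·(15/2, 7)−(12, 9)]
4. C_y = 5  [C = 2·N−B = 2·(15/2, 7)−(12, 9)]
   so C = (3, 5)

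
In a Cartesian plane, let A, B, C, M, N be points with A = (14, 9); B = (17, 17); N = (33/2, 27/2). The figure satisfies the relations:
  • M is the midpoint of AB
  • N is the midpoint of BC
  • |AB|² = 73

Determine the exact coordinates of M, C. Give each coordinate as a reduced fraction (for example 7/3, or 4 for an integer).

1. M_x = 31/2  [2·M = A+B = (14, 9)+(17, 17)]
2. M_y = 13  [2·M = A+B = (14, 9)+(17, 17)]
   so M = (31/2, 13)
3. C_x = 16  [C = 2·N−B = 2·(33/2, 27/2)−(17, 17)]
4. C_y = 10  [C = 2·N−B = 2·(33/2, 27/2)−(17, 17)]
   so C = (16, 10)

M = (31/2, 13)
C = (16, 10)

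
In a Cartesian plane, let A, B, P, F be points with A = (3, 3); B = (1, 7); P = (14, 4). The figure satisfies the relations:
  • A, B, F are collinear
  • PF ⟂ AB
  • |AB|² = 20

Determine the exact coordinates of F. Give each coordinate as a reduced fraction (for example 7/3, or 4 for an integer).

F = (24/5, -3/5)

1. F_x = 24/5  [[A, B, F are collinear ⇒ -4x-2y+18=0] ∩ [PF ⟂ AB ⇒ -2x+4y+12=0]]
2. F_y = -3/5  [[A, B, F are collinear ⇒ -4x-2y+18=0] ∩ [PF ⟂ AB ⇒ -2x+4y+12=0]]
   so F = (24/5, -3/5)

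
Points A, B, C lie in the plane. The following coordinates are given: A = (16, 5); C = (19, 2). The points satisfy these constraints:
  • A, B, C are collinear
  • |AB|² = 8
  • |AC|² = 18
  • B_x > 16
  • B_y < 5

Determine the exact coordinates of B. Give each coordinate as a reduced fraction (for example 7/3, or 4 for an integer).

B = (18, 3)

1. B_x = 18  [[A, B, C are collinear ⇒ -3x-3y+63=0] ∩ [|B−(16, 5)|²=8]]
2. B_y = 3  [[A, B, C are collinear ⇒ -3x-3y+63=0] ∩ [|B−(16, 5)|²=8]]
   so B = (18, 3)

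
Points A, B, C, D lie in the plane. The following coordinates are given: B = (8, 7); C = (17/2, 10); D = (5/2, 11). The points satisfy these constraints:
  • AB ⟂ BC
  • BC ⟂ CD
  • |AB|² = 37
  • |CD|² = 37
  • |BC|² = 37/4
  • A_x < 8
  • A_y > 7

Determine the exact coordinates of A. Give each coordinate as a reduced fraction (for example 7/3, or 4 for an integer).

A = (2, 8)

1. A_x = 2  [[AB ⟂ BC ⇒ -1/2x-3y+25=0] ∩ [|A−(8, 7)|²=37]]
2. A_y = 8  [[AB ⟂ BC ⇒ -1/2x-3y+25=0] ∩ [|A−(8, 7)|²=37]]
   so A = (2, 8)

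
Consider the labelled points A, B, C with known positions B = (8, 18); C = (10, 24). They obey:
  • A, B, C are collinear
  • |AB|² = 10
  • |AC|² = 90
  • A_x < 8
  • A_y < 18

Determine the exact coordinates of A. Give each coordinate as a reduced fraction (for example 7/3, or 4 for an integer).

A = (7, 15)

1. A_x = 7  [[A, B, C are collinear ⇒ -6x+2y+12=0] ∩ [|A−(8, 18)|²=10]]
2. A_y = 15  [[A, B, C are collinear ⇒ -6x+2y+12=0] ∩ [|A−(8, 18)|²=10]]
   so A = (7, 15)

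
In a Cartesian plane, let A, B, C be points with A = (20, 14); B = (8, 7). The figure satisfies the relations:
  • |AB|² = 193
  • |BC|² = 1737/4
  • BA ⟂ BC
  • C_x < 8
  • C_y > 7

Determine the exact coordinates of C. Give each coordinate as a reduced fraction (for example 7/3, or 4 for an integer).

C = (-5/2, 25)

1. C_x = -5/2  [[BA ⟂ BC ⇒ 12x+7y-145=0] ∩ [|C−(8, 7)|²=1737/4]]
2. C_y = 25  [[BA ⟂ BC ⇒ 12x+7y-145=0] ∩ [|C−(8, 7)|²=1737/4]]
   so C = (-5/2, 25)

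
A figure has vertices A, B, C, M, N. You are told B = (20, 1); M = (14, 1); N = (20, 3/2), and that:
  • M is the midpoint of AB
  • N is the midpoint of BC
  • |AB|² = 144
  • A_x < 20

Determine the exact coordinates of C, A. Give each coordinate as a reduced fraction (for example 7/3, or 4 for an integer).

1. A_x = 8  [A = 2·M−B = 2·(14, 1)−(20, 1)]
2. A_y = 1  [A = 2·M−B = 2·(14, 1)−(20, 1)]
   so A = (8, 1)
3. C_x = 20  [C = 2·N−B = 2·(20, 3/2)−(20, 1)]
4. C_y = 2  [C = 2·N−B = 2·(20, 3/2)−(20, 1)]
   so C = (20, 2)

C = (20, 2)
A = (8, 1)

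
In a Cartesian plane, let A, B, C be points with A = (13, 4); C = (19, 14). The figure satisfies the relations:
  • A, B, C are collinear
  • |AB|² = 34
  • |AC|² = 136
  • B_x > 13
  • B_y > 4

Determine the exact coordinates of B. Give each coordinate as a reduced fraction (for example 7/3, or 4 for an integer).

1. B_x = 16  [[A, B, C are collinear ⇒ 10x-6y-106=0] ∩ [|B−(13, 4)|²=34]]
2. B_y = 9  [[A, B, C are collinear ⇒ 10x-6y-106=0] ∩ [|B−(13, 4)|²=34]]
   so B = (16, 9)

B = (16, 9)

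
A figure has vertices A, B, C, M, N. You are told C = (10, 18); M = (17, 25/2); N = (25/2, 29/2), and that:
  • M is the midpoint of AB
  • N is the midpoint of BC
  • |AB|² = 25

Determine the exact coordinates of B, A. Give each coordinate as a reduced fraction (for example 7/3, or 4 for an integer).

1. B_x = 15  [B = 2·N−C = 2·(25/2, 29/2)−(10, 18)]
2. B_y = 11  [B = 2·N−C = 2·(25/2, 29/2)−(10, 18)]
   so B = (15, 11)
3. A_x = 19  [A = 2·M−B = 2·(17, 25/2)−(15, 11)]
4. A_y = 14  [A = 2·M−B = 2·(17, 25/2)−(15, 11)]
   so A = (19, 14)

B = (15, 11)
A = (19, 14)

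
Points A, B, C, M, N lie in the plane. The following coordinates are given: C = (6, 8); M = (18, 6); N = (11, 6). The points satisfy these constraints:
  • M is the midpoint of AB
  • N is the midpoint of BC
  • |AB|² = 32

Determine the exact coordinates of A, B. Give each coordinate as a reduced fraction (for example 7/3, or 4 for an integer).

1. B_x = 16  [B = 2·N−C = 2·(11, 6)−(6, 8)]
2. B_y = 4  [B = 2·N−C = 2·(11, 6)−(6, 8)]
   so B = (16, 4)
3. A_x = 20  [A = 2·M−B = 2·(18, 6)−(16, 4)]
4. A_y = 8  [A = 2·M−B = 2·(18, 6)−(16, 4)]
   so A = (20, 8)

A = (20, 8)
B = (16, 4)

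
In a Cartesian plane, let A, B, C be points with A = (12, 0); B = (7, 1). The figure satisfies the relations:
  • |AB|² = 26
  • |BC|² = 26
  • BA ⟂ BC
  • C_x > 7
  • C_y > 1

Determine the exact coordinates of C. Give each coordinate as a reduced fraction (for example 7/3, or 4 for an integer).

C = (8, 6)

1. C_x = 8  [[BA ⟂ BC ⇒ 5x-1y-34=0] ∩ [|C−(7, 1)|²=26]]
2. C_y = 6  [[BA ⟂ BC ⇒ 5x-1y-34=0] ∩ [|C−(7, 1)|²=26]]
   so C = (8, 6)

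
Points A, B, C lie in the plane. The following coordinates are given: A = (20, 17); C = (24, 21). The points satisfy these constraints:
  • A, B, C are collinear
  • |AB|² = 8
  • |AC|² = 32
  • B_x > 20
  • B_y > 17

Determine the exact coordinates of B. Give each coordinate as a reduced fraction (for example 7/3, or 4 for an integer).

B = (22, 19)

1. B_x = 22  [[A, B, C are collinear ⇒ 4x-4y-12=0] ∩ [|B−(20, 17)|²=8]]
2. B_y = 19  [[A, B, C are collinear ⇒ 4x-4y-12=0] ∩ [|B−(20, 17)|²=8]]
   so B = (22, 19)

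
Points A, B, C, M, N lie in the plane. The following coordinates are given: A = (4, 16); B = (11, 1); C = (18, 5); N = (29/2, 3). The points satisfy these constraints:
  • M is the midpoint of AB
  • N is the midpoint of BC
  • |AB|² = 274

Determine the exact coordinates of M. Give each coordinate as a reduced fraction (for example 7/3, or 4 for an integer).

M = (15/2, 17/2)

1. M_x = 15/2  [2·M = A+B = (4, 16)+(11, 1)]
2. M_y = 17/2  [2·M = A+B = (4, 16)+(11, 1)]
   so M = (15/2, 17/2)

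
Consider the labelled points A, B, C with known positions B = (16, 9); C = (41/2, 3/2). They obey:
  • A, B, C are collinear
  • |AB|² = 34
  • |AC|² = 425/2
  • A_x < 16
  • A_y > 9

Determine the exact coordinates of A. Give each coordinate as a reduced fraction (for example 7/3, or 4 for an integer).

A = (13, 14)

1. A_x = 13  [[A, B, C are collinear ⇒ 15/2x+9/2y-321/2=0] ∩ [|A−(16, 9)|²=34]]
2. A_y = 14  [[A, B, C are collinear ⇒ 15/2x+9/2y-321/2=0] ∩ [|A−(16, 9)|²=34]]
   so A = (13, 14)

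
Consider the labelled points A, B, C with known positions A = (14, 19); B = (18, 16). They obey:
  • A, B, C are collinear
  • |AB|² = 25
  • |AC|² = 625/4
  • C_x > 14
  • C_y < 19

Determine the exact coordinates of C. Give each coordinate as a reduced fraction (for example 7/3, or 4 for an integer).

C = (24, 23/2)

1. C_x = 24  [[A, B, C are collinear ⇒ 3x+4y-118=0] ∩ [|C−(14, 19)|²=625/4]]
2. C_y = 23/2  [[A, B, C are collinear ⇒ 3x+4y-118=0] ∩ [|C−(14, 19)|²=625/4]]
   so C = (24, 23/2)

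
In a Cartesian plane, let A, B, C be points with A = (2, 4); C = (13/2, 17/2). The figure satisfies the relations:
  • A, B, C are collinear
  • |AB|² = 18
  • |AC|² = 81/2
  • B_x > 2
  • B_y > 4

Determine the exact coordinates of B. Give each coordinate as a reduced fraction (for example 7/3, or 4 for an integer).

B = (5, 7)

1. B_x = 5  [[A, B, C are collinear ⇒ 9/2x-9/2y+9=0] ∩ [|B−(2, 4)|²=18]]
2. B_y = 7  [[A, B, C are collinear ⇒ 9/2x-9/2y+9=0] ∩ [|B−(2, 4)|²=18]]
   so B = (5, 7)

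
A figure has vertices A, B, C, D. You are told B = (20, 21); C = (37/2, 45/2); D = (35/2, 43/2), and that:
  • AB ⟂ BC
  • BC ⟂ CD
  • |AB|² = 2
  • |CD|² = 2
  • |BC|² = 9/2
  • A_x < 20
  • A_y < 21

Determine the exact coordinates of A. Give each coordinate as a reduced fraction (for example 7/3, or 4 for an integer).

A = (19, 20)

1. A_x = 19  [[AB ⟂ BC ⇒ 3/2x-3/2y+3/2=0] ∩ [|A−(20, 21)|²=2]]
2. A_y = 20  [[AB ⟂ BC ⇒ 3/2x-3/2y+3/2=0] ∩ [|A−(20, 21)|²=2]]
   so A = (19, 20)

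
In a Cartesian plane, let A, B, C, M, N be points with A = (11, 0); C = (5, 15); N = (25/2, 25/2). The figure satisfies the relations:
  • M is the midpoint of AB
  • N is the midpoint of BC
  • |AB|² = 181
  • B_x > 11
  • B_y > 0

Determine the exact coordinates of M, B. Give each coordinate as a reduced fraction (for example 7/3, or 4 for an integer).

M = (31/2, 5)
B = (20, 10)

1. B_x = 20  [B = 2·N−C = 2·(25/2, 25/2)−(5, 15)]
2. B_y = 10  [B = 2·N−C = 2·(25/2, 25/2)−(5, 15)]
   so B = (20, 10)
3. M_x = 31/2  [2·M = A+B = (11, 0)+(20, 10)]
4. M_y = 5  [2·M = A+B = (11, 0)+(20, 10)]
   so M = (31/2, 5)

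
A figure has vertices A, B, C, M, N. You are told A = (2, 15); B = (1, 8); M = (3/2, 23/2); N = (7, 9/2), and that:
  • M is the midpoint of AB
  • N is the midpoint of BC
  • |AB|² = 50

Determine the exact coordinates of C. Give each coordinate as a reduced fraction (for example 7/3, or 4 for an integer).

1. C_x = 13  [C = 2·N−B = 2·(7, 9/2)−(1, 8)]
2. C_y = 1  [C = 2·N−B = 2·(7, 9/2)−(1, 8)]
   so C = (13, 1)

C = (13, 1)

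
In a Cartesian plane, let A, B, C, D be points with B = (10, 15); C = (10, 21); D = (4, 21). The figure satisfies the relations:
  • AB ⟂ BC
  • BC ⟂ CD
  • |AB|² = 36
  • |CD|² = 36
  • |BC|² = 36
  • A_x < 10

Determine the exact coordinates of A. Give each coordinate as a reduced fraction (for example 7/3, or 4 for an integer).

1. A_x = 4  [[AB ⟂ BC ⇒ -6y+90=0] ∩ [|A−(10, 15)|²=36]]
2. A_y = 15  [[AB ⟂ BC ⇒ -6y+90=0] ∩ [|A−(10, 15)|²=36]]
   so A = (4, 15)

A = (4, 15)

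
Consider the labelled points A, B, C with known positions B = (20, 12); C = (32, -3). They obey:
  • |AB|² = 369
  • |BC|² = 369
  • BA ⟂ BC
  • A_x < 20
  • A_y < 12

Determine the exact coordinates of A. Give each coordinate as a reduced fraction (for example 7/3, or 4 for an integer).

A = (5, 0)

1. A_x = 5  [[BA ⟂ BC ⇒ 12x-15y-60=0] ∩ [|A−(20, 12)|²=369]]
2. A_y = 0  [[BA ⟂ BC ⇒ 12x-15y-60=0] ∩ [|A−(20, 12)|²=369]]
   so A = (5, 0)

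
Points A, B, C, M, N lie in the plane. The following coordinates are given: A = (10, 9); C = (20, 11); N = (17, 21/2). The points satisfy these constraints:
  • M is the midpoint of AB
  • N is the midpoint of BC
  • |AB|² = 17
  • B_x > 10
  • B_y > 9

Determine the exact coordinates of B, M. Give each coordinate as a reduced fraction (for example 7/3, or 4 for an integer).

B = (14, 10)
M = (12, 19/2)

1. B_x = 14  [B = 2·N−C = 2·(17, 21/2)−(20, 11)]
2. B_y = 10  [B = 2·N−C = 2·(17, 21/2)−(20, 11)]
   so B = (14, 10)
3. M_x = 12  [2·M = A+B = (10, 9)+(14, 10)]
4. M_y = 19/2  [2·M = A+B = (10, 9)+(14, 10)]
   so M = (12, 19/2)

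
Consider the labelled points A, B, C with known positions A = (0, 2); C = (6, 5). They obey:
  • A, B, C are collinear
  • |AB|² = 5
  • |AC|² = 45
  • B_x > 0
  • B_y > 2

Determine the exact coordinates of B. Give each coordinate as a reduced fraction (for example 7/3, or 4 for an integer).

B = (2, 3)

1. B_x = 2  [[A, B, C are collinear ⇒ 3x-6y+12=0] ∩ [|B−(0, 2)|²=5]]
2. B_y = 3  [[A, B, C are collinear ⇒ 3x-6y+12=0] ∩ [|B−(0, 2)|²=5]]
   so B = (2, 3)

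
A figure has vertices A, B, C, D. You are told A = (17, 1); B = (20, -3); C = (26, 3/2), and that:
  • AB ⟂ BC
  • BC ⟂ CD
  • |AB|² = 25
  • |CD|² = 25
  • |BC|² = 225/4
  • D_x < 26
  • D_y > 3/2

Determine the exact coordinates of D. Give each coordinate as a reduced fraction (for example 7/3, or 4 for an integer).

1. D_x = 23  [[BC ⟂ CD ⇒ 6x+9/2y-651/4=0] ∩ [|D−(26, 3/2)|²=25]]
2. D_y = 11/2  [[BC ⟂ CD ⇒ 6x+9/2y-651/4=0] ∩ [|D−(26, 3/2)|²=25]]
   so D = (23, 11/2)

D = (23, 11/2)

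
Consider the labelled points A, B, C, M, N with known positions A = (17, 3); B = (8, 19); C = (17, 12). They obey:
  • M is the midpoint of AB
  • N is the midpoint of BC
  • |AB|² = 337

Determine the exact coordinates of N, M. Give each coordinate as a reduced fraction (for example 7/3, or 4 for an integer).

N = (25/2, 31/2)
M = (25/2, 11)

1. M_x = 25/2  [2·M = A+B = (17, 3)+(8, 19)]
2. M_y = 11  [2·M = A+B = (17, 3)+(8, 19)]
   so M = (25/2, 11)
3. N_x = 25/2  [2·N = B+C = (8, 19)+(17, 12)]
4. N_y = 31/2  [2·N = B+C = (8, 19)+(17, 12)]
   so N = (25/2, 31/2)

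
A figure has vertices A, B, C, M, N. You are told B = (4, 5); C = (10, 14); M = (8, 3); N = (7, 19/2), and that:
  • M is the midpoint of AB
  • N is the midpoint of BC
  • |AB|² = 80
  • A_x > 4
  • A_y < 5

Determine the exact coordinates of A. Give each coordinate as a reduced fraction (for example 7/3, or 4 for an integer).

A = (12, 1)

1. A_x = 12  [A = 2·M−B = 2·(8, 3)−(4, 5)]
2. A_y = 1  [A = 2·M−B = 2·(8, 3)−(4, 5)]
   so A = (12, 1)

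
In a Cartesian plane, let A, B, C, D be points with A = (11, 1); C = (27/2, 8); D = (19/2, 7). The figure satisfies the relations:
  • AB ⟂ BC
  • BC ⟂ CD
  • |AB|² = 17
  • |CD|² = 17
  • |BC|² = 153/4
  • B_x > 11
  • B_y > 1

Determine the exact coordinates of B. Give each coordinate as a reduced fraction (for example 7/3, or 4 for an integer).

B = (15, 2)

1. B_x = 15  [[BC ⟂ CD ⇒ 4x+1y-62=0] ∩ [|B−(11, 1)|²=17]]
2. B_y = 2  [[BC ⟂ CD ⇒ 4x+1y-62=0] ∩ [|B−(11, 1)|²=17]]
   so B = (15, 2)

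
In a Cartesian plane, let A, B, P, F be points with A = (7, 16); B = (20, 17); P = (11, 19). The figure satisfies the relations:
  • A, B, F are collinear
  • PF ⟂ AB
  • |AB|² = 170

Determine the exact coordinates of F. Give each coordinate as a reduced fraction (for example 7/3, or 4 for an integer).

F = (381/34, 555/34)

1. F_x = 381/34  [[A, B, F are collinear ⇒ -1x+13y-201=0] ∩ [PF ⟂ AB ⇒ 13x+1y-162=0]]
2. F_y = 555/34  [[A, B, F are collinear ⇒ -1x+13y-201=0] ∩ [PF ⟂ AB ⇒ 13x+1y-162=0]]
   so F = (381/34, 555/34)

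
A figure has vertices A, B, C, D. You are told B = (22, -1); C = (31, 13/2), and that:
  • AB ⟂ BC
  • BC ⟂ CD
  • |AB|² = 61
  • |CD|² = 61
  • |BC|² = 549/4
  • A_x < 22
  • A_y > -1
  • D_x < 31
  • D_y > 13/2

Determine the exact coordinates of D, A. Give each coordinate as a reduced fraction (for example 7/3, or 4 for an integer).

1. D_x = 26  [[BC ⟂ CD ⇒ 9x+15/2y-1311/4=0] ∩ [|D−(31, 13/2)|²=61]]
2. D_y = 25/2  [[BC ⟂ CD ⇒ 9x+15/2y-1311/4=0] ∩ [|D−(31, 13/2)|²=61]]
   so D = (26, 25/2)
3. A_x = 17  [[AB ⟂ BC ⇒ -9x-15/2y+381/2=0] ∩ [|A−(22, -1)|²=61]]
4. A_y = 5  [[AB ⟂ BC ⇒ -9x-15/2y+381/2=0] ∩ [|A−(22, -1)|²=61]]
   so A = (17, 5)

D = (26, 25/2)
A = (17, 5)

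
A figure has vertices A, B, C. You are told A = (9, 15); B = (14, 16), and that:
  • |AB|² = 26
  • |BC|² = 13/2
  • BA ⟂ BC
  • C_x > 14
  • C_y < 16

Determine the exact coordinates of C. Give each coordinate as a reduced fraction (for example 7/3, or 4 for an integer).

1. C_x = 29/2  [[BA ⟂ BC ⇒ -5x-1y+86=0] ∩ [|C−(14, 16)|²=13/2]]
2. C_y = 27/2  [[BA ⟂ BC ⇒ -5x-1y+86=0] ∩ [|C−(14, 16)|²=13/2]]
   so C = (29/2, 27/2)

C = (29/2, 27/2)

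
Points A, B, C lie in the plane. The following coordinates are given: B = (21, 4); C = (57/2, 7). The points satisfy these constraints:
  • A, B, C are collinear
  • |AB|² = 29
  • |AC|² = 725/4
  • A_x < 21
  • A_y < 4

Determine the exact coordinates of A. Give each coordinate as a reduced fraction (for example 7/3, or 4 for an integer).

A = (16, 2)

1. A_x = 16  [[A, B, C are collinear ⇒ -3x+15/2y+33=0] ∩ [|A−(21, 4)|²=29]]
2. A_y = 2  [[A, B, C are collinear ⇒ -3x+15/2y+33=0] ∩ [|A−(21, 4)|²=29]]
   so A = (16, 2)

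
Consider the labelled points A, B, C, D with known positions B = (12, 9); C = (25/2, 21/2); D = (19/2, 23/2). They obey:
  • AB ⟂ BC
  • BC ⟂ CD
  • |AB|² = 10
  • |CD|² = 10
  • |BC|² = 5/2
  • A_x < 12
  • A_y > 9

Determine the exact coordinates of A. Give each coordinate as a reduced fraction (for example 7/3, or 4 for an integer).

A = (9, 10)

1. A_x = 9  [[AB ⟂ BC ⇒ -1/2x-3/2y+39/2=0] ∩ [|A−(12, 9)|²=10]]
2. A_y = 10  [[AB ⟂ BC ⇒ -1/2x-3/2y+39/2=0] ∩ [|A−(12, 9)|²=10]]
   so A = (9, 10)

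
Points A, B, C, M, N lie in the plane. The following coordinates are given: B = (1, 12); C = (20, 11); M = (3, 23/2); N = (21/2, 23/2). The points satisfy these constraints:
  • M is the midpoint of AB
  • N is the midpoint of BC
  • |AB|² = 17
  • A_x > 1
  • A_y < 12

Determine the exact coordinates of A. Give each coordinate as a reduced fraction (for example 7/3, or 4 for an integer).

1. A_x = 5  [A = 2·M−B = 2·(3, 23/2)−(1, 12)]
2. A_y = 11  [A = 2·M−B = 2·(3, 23/2)−(1, 12)]
   so A = (5, 11)

A = (5, 11)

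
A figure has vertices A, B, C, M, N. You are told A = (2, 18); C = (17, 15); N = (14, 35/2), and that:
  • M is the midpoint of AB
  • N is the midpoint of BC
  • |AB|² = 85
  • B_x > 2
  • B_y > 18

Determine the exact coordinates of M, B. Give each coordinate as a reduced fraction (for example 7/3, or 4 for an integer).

M = (13/2, 19)
B = (11, 20)

1. B_x = 11  [B = 2·N−C = 2·(14, 35/2)−(17, 15)]
2. B_y = 20  [B = 2·N−C = 2·(14, 35/2)−(17, 15)]
   so B = (11, 20)
3. M_x = 13/2  [2·M = A+B = (2, 18)+(11, 20)]
4. M_y = 19  [2·M = A+B = (2, 18)+(11, 20)]
   so M = (13/2, 19)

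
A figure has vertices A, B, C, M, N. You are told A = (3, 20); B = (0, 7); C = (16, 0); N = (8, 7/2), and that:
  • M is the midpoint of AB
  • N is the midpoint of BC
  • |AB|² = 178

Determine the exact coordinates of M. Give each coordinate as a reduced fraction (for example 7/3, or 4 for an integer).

M = (3/2, 27/2)

1. M_x = 3/2  [2·M = A+B = (3, 20)+(0, 7)]
2. M_y = 27/2  [2·M = A+B = (3, 20)+(0, 7)]
   so M = (3/2, 27/2)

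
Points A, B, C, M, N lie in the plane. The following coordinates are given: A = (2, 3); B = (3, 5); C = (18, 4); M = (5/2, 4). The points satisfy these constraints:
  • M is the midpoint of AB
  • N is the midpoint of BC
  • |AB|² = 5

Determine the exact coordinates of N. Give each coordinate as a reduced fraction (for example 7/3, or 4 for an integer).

N = (21/2, 9/2)

1. N_x = 21/2  [2·N = B+C = (3, 5)+(18, 4)]
2. N_y = 9/2  [2·N = B+C = (3, 5)+(18, 4)]
   so N = (21/2, 9/2)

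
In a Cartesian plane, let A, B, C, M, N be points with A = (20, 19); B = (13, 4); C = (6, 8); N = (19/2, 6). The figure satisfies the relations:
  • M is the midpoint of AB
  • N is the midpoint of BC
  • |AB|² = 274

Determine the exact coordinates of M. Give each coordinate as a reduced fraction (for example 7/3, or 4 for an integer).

1. M_x = 33/2  [2·M = A+B = (20, 19)+(13, 4)]
2. M_y = 23/2  [2·M = A+B = (20, 19)+(13, 4)]
   so M = (33/2, 23/2)

M = (33/2, 23/2)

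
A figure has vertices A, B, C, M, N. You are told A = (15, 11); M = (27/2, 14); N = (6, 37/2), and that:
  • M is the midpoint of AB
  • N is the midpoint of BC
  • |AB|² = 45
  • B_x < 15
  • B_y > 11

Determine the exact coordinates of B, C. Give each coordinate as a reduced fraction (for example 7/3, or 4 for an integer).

B = (12, 17)
C = (0, 20)

1. B_x = 12  [B = 2·M−A = 2·(27/2, 14)−(15, 11)]
2. B_y = 17  [B = 2·M−A = 2·(27/2, 14)−(15, 11)]
   so B = (12, 17)
3. C_x = 0  [C = 2·N−B = 2·(6, 37/2)−(12, 17)]
4. C_y = 20  [C = 2·N−B = 2·(6, 37/2)−(12, 17)]
   so C = (0, 20)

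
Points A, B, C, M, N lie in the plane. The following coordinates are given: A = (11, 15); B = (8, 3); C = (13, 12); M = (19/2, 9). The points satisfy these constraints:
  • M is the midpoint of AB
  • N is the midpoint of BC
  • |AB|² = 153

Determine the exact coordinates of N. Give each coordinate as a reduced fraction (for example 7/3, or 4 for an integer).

N = (21/2, 15/2)

1. N_x = 21/2  [2·N = B+C = (8, 3)+(13, 12)]
2. N_y = 15/2  [2·N = B+C = (8, 3)+(13, 12)]
   so N = (21/2, 15/2)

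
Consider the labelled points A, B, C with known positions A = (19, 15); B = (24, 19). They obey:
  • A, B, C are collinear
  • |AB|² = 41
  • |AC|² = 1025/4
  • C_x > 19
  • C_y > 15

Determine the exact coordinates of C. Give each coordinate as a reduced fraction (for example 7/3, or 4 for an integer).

C = (63/2, 25)

1. C_x = 63/2  [[A, B, C are collinear ⇒ -4x+5y+1=0] ∩ [|C−(19, 15)|²=1025/4]]
2. C_y = 25  [[A, B, C are collinear ⇒ -4x+5y+1=0] ∩ [|C−(19, 15)|²=1025/4]]
   so C = (63/2, 25)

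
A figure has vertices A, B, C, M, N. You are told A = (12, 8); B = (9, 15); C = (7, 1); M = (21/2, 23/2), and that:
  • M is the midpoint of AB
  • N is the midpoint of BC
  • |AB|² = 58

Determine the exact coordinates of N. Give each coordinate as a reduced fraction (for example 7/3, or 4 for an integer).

N = (8, 8)

1. N_x = 8  [2·N = B+C = (9, 15)+(7, 1)]
2. N_y = 8  [2·N = B+C = (9, 15)+(7, 1)]
   so N = (8, 8)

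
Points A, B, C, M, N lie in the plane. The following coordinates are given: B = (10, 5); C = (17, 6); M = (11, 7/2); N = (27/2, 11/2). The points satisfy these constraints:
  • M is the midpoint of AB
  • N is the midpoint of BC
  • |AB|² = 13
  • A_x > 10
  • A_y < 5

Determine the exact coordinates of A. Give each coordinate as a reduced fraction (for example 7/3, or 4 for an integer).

A = (12, 2)

1. A_x = 12  [A = 2·M−B = 2·(11, 7/2)−(10, 5)]
2. A_y = 2  [A = 2·M−B = 2·(11, 7/2)−(10, 5)]
   so A = (12, 2)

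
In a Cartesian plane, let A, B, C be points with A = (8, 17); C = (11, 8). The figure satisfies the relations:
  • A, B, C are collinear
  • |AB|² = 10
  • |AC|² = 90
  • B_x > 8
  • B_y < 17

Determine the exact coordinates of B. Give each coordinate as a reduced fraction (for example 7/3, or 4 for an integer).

1. B_x = 9  [[A, B, C are collinear ⇒ -9x-3y+123=0] ∩ [|B−(8, 17)|²=10]]
2. B_y = 14  [[A, B, C are collinear ⇒ -9x-3y+123=0] ∩ [|B−(8, 17)|²=10]]
   so B = (9, 14)

B = (9, 14)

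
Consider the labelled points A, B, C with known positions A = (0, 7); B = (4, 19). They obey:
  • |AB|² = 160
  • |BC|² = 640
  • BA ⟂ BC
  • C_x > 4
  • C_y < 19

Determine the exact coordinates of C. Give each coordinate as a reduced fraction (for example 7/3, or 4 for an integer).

C = (28, 11)

1. C_x = 28  [[BA ⟂ BC ⇒ -4x-12y+244=0] ∩ [|C−(4, 19)|²=640]]
2. C_y = 11  [[BA ⟂ BC ⇒ -4x-12y+244=0] ∩ [|C−(4, 19)|²=640]]
   so C = (28, 11)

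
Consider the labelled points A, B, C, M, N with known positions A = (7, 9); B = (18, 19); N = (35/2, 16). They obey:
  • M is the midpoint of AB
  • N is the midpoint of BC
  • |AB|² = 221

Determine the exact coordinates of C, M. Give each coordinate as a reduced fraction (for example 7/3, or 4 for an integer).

1. M_x = 25/2  [2·M = A+B = (7, 9)+(18, 19)]
2. M_y = 14  [2·M = A+B = (7, 9)+(18, 19)]
   so M = (25/2, 14)
3. C_x = 17  [C = 2·N−B = 2·(35/2, 16)−(18, 19)]
4. C_y = 13  [C = 2·N−B = 2·(35/2, 16)−(18, 19)]
   so C = (17, 13)

C = (17, 13)
M = (25/2, 14)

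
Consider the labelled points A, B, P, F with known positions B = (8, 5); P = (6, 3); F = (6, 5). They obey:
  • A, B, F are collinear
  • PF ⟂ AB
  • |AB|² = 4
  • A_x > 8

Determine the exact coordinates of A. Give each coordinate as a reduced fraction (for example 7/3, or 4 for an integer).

1. A_x = 10  [[A, B, F are collinear ⇒ -2y+10=0] ∩ [|A−(8, 5)|²=4]]
2. A_y = 5  [[A, B, F are collinear ⇒ -2y+10=0] ∩ [|A−(8, 5)|²=4]]
   so A = (10, 5)

A = (10, 5)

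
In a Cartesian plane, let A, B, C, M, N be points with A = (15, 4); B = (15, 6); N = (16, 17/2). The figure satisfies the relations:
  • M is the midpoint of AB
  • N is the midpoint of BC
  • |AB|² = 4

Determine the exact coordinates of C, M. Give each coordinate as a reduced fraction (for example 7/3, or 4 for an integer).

1. M_x = 15  [2·M = A+B = (15, 4)+(15, 6)]
2. M_y = 5  [2·M = A+B = (15, 4)+(15, 6)]
   so M = (15, 5)
3. C_x = 17  [C = 2·N−B = 2·(16, 17/2)−(15, 6)]
4. C_y = 11  [C = 2·N−B = 2·(16, 17/2)−(15, 6)]
   so C = (17, 11)

C = (17, 11)
M = (15, 5)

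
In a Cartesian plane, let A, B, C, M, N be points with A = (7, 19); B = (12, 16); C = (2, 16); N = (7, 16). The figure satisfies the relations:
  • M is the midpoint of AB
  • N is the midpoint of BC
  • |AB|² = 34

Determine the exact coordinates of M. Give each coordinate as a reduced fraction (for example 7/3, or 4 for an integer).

M = (19/2, 35/2)

1. M_x = 19/2  [2·M = A+B = (7, 19)+(12, 16)]
2. M_y = 35/2  [2·M = A+B = (7, 19)+(12, 16)]
   so M = (19/2, 35/2)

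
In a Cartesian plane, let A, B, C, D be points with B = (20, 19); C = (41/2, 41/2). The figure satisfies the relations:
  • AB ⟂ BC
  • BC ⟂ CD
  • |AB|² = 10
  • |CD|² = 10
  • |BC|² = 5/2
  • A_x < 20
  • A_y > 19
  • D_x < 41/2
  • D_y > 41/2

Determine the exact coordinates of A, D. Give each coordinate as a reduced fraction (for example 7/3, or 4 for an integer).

A = (17, 20)
D = (35/2, 43/2)

1. A_x = 17  [[AB ⟂ BC ⇒ -1/2x-3/2y+77/2=0] ∩ [|A−(20, 19)|²=10]]
2. A_y = 20  [[AB ⟂ BC ⇒ -1/2x-3/2y+77/2=0] ∩ [|A−(20, 19)|²=10]]
   so A = (17, 20)
3. D_x = 35/2  [[BC ⟂ CD ⇒ 1/2x+3/2y-41=0] ∩ [|D−(41/2, 41/2)|²=10]]
4. D_y = 43/2  [[BC ⟂ CD ⇒ 1/2x+3/2y-41=0] ∩ [|D−(41/2, 41/2)|²=10]]
   so D = (35/2, 43/2)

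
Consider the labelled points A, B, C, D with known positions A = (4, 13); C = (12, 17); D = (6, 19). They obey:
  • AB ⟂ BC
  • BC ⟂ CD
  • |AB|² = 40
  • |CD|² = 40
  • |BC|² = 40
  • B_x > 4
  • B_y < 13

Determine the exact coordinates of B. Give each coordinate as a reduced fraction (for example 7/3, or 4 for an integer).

B = (10, 11)

1. B_x = 10  [[BC ⟂ CD ⇒ 6x-2y-38=0] ∩ [|B−(4, 13)|²=40]]
2. B_y = 11  [[BC ⟂ CD ⇒ 6x-2y-38=0] ∩ [|B−(4, 13)|²=40]]
   so B = (10, 11)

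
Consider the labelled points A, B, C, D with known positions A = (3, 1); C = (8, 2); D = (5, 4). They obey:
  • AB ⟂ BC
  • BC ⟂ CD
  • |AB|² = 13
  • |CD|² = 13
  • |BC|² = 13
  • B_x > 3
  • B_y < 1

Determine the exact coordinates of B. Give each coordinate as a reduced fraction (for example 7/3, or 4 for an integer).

1. B_x = 6  [[BC ⟂ CD ⇒ 3x-2y-20=0] ∩ [|B−(3, 1)|²=13]]
2. B_y = -1  [[BC ⟂ CD ⇒ 3x-2y-20=0] ∩ [|B−(3, 1)|²=13]]
   so B = (6, -1)

B = (6, -1)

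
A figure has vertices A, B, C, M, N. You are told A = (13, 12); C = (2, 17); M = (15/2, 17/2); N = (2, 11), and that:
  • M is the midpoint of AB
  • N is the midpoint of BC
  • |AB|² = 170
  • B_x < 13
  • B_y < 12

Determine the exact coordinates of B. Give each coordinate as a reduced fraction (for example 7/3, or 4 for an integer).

1. B_x = 2  [B = 2·M−A = 2·(15/2, 17/2)−(13, 12)]
2. B_y = 5  [B = 2·M−A = 2·(15/2, 17/2)−(13, 12)]
   so B = (2, 5)

B = (2, 5)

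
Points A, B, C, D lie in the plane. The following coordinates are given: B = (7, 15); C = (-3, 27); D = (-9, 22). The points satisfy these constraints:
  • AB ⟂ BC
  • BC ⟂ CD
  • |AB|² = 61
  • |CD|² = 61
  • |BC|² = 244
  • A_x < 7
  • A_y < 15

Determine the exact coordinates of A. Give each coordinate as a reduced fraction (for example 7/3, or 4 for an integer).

1. A_x = 1  [[AB ⟂ BC ⇒ 10x-12y+110=0] ∩ [|A−(7, 15)|²=61]]
2. A_y = 10  [[AB ⟂ BC ⇒ 10x-12y+110=0] ∩ [|A−(7, 15)|²=61]]
   so A = (1, 10)

A = (1, 10)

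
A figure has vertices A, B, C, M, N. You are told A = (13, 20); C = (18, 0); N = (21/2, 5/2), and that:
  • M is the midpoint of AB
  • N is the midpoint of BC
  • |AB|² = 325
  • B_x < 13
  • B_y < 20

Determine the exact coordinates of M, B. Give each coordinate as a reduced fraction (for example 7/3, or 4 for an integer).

M = (8, 25/2)
B = (3, 5)

1. B_x = 3  [B = 2·N−C = 2·(21/2, 5/2)−(18, 0)]
2. B_y = 5  [B = 2·N−C = 2·(21/2, 5/2)−(18, 0)]
   so B = (3, 5)
3. M_x = 8  [2·M = A+B = (13, 20)+(3, 5)]
4. M_y = 25/2  [2·M = A+B = (13, 20)+(3, 5)]
   so M = (8, 25/2)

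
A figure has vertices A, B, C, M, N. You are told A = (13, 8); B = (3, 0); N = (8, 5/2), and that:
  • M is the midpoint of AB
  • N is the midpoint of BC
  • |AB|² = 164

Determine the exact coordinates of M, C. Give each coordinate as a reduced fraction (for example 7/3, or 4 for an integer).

1. M_x = 8  [2·M = A+B = (13, 8)+(3, 0)]
2. M_y = 4  [2·M = A+B = (13, 8)+(3, 0)]
   so M = (8, 4)
3. C_x = 13  [C = 2·N−B = 2·(8, 5/2)−(3, 0)]
4. C_y = 5  [C = 2·N−B = 2·(8, 5/2)−(3, 0)]
   so C = (13, 5)

M = (8, 4)
C = (13, 5)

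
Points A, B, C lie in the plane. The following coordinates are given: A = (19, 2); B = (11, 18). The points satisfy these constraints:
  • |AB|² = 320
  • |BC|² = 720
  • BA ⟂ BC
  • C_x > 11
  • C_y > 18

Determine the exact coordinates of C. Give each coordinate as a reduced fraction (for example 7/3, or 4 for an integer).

1. C_x = 35  [[BA ⟂ BC ⇒ 8x-16y+200=0] ∩ [|C−(11, 18)|²=720]]
2. C_y = 30  [[BA ⟂ BC ⇒ 8x-16y+200=0] ∩ [|C−(11, 18)|²=720]]
   so C = (35, 30)

C = (35, 30)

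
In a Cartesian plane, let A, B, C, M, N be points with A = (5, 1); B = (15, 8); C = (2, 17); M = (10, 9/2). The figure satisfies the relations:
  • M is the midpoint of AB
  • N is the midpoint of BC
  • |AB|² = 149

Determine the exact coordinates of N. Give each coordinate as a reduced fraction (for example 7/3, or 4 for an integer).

1. N_x = 17/2  [2·N = B+C = (15, 8)+(2, 17)]
2. N_y = 25/2  [2·N = B+C = (15, 8)+(2, 17)]
   so N = (17/2, 25/2)

N = (17/2, 25/2)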